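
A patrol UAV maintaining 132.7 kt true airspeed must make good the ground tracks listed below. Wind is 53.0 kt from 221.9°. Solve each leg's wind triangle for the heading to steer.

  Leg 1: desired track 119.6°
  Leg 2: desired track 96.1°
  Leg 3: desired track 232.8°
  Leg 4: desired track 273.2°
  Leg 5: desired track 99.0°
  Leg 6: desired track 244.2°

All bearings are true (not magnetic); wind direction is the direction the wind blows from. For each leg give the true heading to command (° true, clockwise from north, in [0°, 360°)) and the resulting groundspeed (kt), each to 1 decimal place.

Leg 1: desired track 119.6°; wind correction +23.0° → command heading 142.6°, groundspeed 133.5 kt
Leg 2: desired track 96.1°; wind correction +18.9° → command heading 115.0°, groundspeed 156.5 kt
Leg 3: desired track 232.8°; wind correction -4.3° → command heading 228.5°, groundspeed 80.3 kt
Leg 4: desired track 273.2°; wind correction -18.2° → command heading 255.0°, groundspeed 93.0 kt
Leg 5: desired track 99.0°; wind correction +19.6° → command heading 118.6°, groundspeed 153.8 kt
Leg 6: desired track 244.2°; wind correction -8.7° → command heading 235.5°, groundspeed 82.1 kt

Leg 1: heading=142.6°, groundspeed=133.5 kt
Leg 2: heading=115.0°, groundspeed=156.5 kt
Leg 3: heading=228.5°, groundspeed=80.3 kt
Leg 4: heading=255.0°, groundspeed=93.0 kt
Leg 5: heading=118.6°, groundspeed=153.8 kt
Leg 6: heading=235.5°, groundspeed=82.1 kt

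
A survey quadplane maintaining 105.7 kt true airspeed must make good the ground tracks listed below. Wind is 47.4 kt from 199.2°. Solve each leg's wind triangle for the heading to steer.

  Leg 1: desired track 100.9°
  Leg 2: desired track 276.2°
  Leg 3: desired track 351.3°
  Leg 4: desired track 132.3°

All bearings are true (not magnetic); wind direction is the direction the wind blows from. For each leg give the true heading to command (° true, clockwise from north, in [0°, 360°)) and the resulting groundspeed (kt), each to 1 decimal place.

Leg 1: heading=127.2°, groundspeed=101.6 kt
Leg 2: heading=250.3°, groundspeed=84.4 kt
Leg 3: heading=339.2°, groundspeed=145.2 kt
Leg 4: heading=156.7°, groundspeed=77.7 kt

Leg 1: desired track 100.9°; wind correction +26.3° → command heading 127.2°, groundspeed 101.6 kt
Leg 2: desired track 276.2°; wind correction -25.9° → command heading 250.3°, groundspeed 84.4 kt
Leg 3: desired track 351.3°; wind correction -12.1° → command heading 339.2°, groundspeed 145.2 kt
Leg 4: desired track 132.3°; wind correction +24.4° → command heading 156.7°, groundspeed 77.7 kt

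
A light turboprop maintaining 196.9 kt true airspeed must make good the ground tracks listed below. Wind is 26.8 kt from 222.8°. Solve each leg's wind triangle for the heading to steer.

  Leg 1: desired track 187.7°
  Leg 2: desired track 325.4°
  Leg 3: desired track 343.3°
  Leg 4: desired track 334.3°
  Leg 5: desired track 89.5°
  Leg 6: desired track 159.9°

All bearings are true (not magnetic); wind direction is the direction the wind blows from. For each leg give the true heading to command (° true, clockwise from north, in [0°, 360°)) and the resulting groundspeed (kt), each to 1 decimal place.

Leg 1: heading=192.2°, groundspeed=174.4 kt
Leg 2: heading=317.8°, groundspeed=201.0 kt
Leg 3: heading=336.6°, groundspeed=209.1 kt
Leg 4: heading=327.0°, groundspeed=205.1 kt
Leg 5: heading=95.2°, groundspeed=214.3 kt
Leg 6: heading=166.9°, groundspeed=183.2 kt

Leg 1: desired track 187.7°; wind correction +4.5° → command heading 192.2°, groundspeed 174.4 kt
Leg 2: desired track 325.4°; wind correction -7.6° → command heading 317.8°, groundspeed 201.0 kt
Leg 3: desired track 343.3°; wind correction -6.7° → command heading 336.6°, groundspeed 209.1 kt
Leg 4: desired track 334.3°; wind correction -7.3° → command heading 327.0°, groundspeed 205.1 kt
Leg 5: desired track 89.5°; wind correction +5.7° → command heading 95.2°, groundspeed 214.3 kt
Leg 6: desired track 159.9°; wind correction +7.0° → command heading 166.9°, groundspeed 183.2 kt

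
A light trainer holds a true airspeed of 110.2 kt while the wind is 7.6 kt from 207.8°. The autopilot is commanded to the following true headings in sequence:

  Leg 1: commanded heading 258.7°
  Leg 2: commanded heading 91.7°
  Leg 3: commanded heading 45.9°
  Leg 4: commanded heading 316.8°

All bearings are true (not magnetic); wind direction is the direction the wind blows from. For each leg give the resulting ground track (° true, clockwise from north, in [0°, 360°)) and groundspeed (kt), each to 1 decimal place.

Leg 1: heading 258.7°; drift +3.2° → track 261.9°, groundspeed 105.6 kt
Leg 2: heading 91.7°; drift -3.4° → track 88.3°, groundspeed 113.7 kt
Leg 3: heading 45.9°; drift -1.2° → track 44.7°, groundspeed 117.4 kt
Leg 4: heading 316.8°; drift +3.6° → track 320.4°, groundspeed 112.9 kt

Leg 1: track=261.9°, groundspeed=105.6 kt
Leg 2: track=88.3°, groundspeed=113.7 kt
Leg 3: track=44.7°, groundspeed=117.4 kt
Leg 4: track=320.4°, groundspeed=112.9 kt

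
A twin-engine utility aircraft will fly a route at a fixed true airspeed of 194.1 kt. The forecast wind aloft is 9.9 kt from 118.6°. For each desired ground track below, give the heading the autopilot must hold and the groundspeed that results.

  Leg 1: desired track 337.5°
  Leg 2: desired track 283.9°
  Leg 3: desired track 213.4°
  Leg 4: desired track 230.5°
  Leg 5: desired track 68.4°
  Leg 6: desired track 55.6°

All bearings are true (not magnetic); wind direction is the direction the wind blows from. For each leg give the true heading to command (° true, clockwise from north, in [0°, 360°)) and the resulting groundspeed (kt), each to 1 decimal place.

Leg 1: heading=339.3°, groundspeed=201.7 kt
Leg 2: heading=283.2°, groundspeed=203.7 kt
Leg 3: heading=210.5°, groundspeed=194.7 kt
Leg 4: heading=227.8°, groundspeed=197.6 kt
Leg 5: heading=70.6°, groundspeed=187.6 kt
Leg 6: heading=58.2°, groundspeed=189.4 kt

Leg 1: desired track 337.5°; wind correction +1.8° → command heading 339.3°, groundspeed 201.7 kt
Leg 2: desired track 283.9°; wind correction -0.7° → command heading 283.2°, groundspeed 203.7 kt
Leg 3: desired track 213.4°; wind correction -2.9° → command heading 210.5°, groundspeed 194.7 kt
Leg 4: desired track 230.5°; wind correction -2.7° → command heading 227.8°, groundspeed 197.6 kt
Leg 5: desired track 68.4°; wind correction +2.2° → command heading 70.6°, groundspeed 187.6 kt
Leg 6: desired track 55.6°; wind correction +2.6° → command heading 58.2°, groundspeed 189.4 kt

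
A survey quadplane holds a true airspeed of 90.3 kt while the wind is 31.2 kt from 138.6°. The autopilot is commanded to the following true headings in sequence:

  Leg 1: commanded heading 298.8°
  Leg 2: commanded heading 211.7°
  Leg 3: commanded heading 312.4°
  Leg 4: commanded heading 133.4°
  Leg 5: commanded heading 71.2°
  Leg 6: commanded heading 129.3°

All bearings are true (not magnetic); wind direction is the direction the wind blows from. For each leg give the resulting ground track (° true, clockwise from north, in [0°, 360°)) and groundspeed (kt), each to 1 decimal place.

Leg 1: track=303.8°, groundspeed=120.1 kt
Leg 2: track=231.9°, groundspeed=86.5 kt
Leg 3: track=314.0°, groundspeed=121.4 kt
Leg 4: track=130.7°, groundspeed=59.3 kt
Leg 5: track=51.0°, groundspeed=83.4 kt
Leg 6: track=124.5°, groundspeed=59.7 kt

Leg 1: heading 298.8°; drift +5.0° → track 303.8°, groundspeed 120.1 kt
Leg 2: heading 211.7°; drift +20.2° → track 231.9°, groundspeed 86.5 kt
Leg 3: heading 312.4°; drift +1.6° → track 314.0°, groundspeed 121.4 kt
Leg 4: heading 133.4°; drift -2.7° → track 130.7°, groundspeed 59.3 kt
Leg 5: heading 71.2°; drift -20.2° → track 51.0°, groundspeed 83.4 kt
Leg 6: heading 129.3°; drift -4.8° → track 124.5°, groundspeed 59.7 kt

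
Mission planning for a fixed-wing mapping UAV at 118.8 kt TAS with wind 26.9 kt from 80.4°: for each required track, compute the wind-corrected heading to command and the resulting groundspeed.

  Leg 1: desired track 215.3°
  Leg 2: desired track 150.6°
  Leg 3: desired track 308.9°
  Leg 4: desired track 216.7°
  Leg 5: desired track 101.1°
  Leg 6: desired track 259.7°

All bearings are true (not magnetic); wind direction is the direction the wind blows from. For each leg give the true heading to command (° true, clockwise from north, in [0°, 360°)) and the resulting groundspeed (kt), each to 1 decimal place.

Leg 1: desired track 215.3°; wind correction -9.2° → command heading 206.1°, groundspeed 136.2 kt
Leg 2: desired track 150.6°; wind correction -12.3° → command heading 138.3°, groundspeed 107.0 kt
Leg 3: desired track 308.9°; wind correction +9.8° → command heading 318.7°, groundspeed 134.9 kt
Leg 4: desired track 216.7°; wind correction -9.0° → command heading 207.7°, groundspeed 136.8 kt
Leg 5: desired track 101.1°; wind correction -4.6° → command heading 96.5°, groundspeed 93.3 kt
Leg 6: desired track 259.7°; wind correction -0.2° → command heading 259.5°, groundspeed 145.7 kt

Leg 1: heading=206.1°, groundspeed=136.2 kt
Leg 2: heading=138.3°, groundspeed=107.0 kt
Leg 3: heading=318.7°, groundspeed=134.9 kt
Leg 4: heading=207.7°, groundspeed=136.8 kt
Leg 5: heading=96.5°, groundspeed=93.3 kt
Leg 6: heading=259.5°, groundspeed=145.7 kt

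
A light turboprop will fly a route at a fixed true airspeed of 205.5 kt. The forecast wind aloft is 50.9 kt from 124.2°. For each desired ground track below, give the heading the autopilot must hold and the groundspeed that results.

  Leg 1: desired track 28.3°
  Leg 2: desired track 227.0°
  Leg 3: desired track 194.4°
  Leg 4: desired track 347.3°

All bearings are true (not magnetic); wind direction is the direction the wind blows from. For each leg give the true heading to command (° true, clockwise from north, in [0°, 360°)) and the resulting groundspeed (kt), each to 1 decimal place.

Leg 1: desired track 28.3°; wind correction +14.3° → command heading 42.6°, groundspeed 204.4 kt
Leg 2: desired track 227.0°; wind correction -14.0° → command heading 213.0°, groundspeed 210.7 kt
Leg 3: desired track 194.4°; wind correction -13.5° → command heading 180.9°, groundspeed 182.6 kt
Leg 4: desired track 347.3°; wind correction +9.7° → command heading 357.0°, groundspeed 239.7 kt

Leg 1: heading=42.6°, groundspeed=204.4 kt
Leg 2: heading=213.0°, groundspeed=210.7 kt
Leg 3: heading=180.9°, groundspeed=182.6 kt
Leg 4: heading=357.0°, groundspeed=239.7 kt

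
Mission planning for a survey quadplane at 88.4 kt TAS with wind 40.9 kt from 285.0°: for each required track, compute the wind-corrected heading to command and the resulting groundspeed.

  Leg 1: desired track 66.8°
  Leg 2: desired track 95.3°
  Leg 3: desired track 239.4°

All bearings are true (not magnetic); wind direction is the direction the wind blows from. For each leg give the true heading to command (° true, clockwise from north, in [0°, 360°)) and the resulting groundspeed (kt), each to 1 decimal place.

Leg 1: heading=50.2°, groundspeed=116.8 kt
Leg 2: heading=90.8°, groundspeed=128.4 kt
Leg 3: heading=258.7°, groundspeed=54.8 kt

Leg 1: desired track 66.8°; wind correction -16.6° → command heading 50.2°, groundspeed 116.8 kt
Leg 2: desired track 95.3°; wind correction -4.5° → command heading 90.8°, groundspeed 128.4 kt
Leg 3: desired track 239.4°; wind correction +19.3° → command heading 258.7°, groundspeed 54.8 kt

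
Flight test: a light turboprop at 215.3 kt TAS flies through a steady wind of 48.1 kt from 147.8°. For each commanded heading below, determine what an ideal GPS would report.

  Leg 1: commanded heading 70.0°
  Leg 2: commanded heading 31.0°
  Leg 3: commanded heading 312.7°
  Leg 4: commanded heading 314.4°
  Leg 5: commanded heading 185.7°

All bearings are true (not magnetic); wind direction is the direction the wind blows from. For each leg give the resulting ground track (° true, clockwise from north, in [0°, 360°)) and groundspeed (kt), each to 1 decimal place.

Leg 1: heading 70.0°; drift -12.9° → track 57.1°, groundspeed 210.5 kt
Leg 2: heading 31.0°; drift -10.3° → track 20.7°, groundspeed 240.8 kt
Leg 3: heading 312.7°; drift +2.7° → track 315.4°, groundspeed 262.0 kt
Leg 4: heading 314.4°; drift +2.4° → track 316.8°, groundspeed 262.3 kt
Leg 5: heading 185.7°; drift +9.5° → track 195.2°, groundspeed 179.8 kt

Leg 1: track=57.1°, groundspeed=210.5 kt
Leg 2: track=20.7°, groundspeed=240.8 kt
Leg 3: track=315.4°, groundspeed=262.0 kt
Leg 4: track=316.8°, groundspeed=262.3 kt
Leg 5: track=195.2°, groundspeed=179.8 kt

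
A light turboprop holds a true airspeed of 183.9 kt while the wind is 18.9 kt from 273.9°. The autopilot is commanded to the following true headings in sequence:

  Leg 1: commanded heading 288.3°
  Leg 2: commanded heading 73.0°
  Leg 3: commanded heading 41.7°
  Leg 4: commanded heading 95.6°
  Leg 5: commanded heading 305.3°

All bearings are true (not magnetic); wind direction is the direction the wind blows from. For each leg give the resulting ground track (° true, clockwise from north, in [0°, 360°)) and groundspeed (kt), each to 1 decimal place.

Leg 1: track=289.9°, groundspeed=165.7 kt
Leg 2: track=74.9°, groundspeed=201.7 kt
Leg 3: track=46.1°, groundspeed=196.1 kt
Leg 4: track=95.4°, groundspeed=202.8 kt
Leg 5: track=308.7°, groundspeed=168.1 kt

Leg 1: heading 288.3°; drift +1.6° → track 289.9°, groundspeed 165.7 kt
Leg 2: heading 73.0°; drift +1.9° → track 74.9°, groundspeed 201.7 kt
Leg 3: heading 41.7°; drift +4.4° → track 46.1°, groundspeed 196.1 kt
Leg 4: heading 95.6°; drift -0.2° → track 95.4°, groundspeed 202.8 kt
Leg 5: heading 305.3°; drift +3.4° → track 308.7°, groundspeed 168.1 kt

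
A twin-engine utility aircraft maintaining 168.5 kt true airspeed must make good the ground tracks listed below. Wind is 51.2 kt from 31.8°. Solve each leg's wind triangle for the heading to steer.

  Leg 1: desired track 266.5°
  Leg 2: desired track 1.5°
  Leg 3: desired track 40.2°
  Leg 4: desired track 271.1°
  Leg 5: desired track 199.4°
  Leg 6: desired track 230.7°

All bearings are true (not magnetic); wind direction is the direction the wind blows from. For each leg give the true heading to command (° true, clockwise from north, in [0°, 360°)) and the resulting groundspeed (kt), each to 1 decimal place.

Leg 1: desired track 266.5°; wind correction +14.4° → command heading 280.9°, groundspeed 192.8 kt
Leg 2: desired track 1.5°; wind correction +8.8° → command heading 10.3°, groundspeed 122.3 kt
Leg 3: desired track 40.2°; wind correction -2.5° → command heading 37.7°, groundspeed 117.7 kt
Leg 4: desired track 271.1°; wind correction +15.1° → command heading 286.2°, groundspeed 188.8 kt
Leg 5: desired track 199.4°; wind correction -3.7° → command heading 195.7°, groundspeed 218.1 kt
Leg 6: desired track 230.7°; wind correction +5.6° → command heading 236.3°, groundspeed 216.1 kt

Leg 1: heading=280.9°, groundspeed=192.8 kt
Leg 2: heading=10.3°, groundspeed=122.3 kt
Leg 3: heading=37.7°, groundspeed=117.7 kt
Leg 4: heading=286.2°, groundspeed=188.8 kt
Leg 5: heading=195.7°, groundspeed=218.1 kt
Leg 6: heading=236.3°, groundspeed=216.1 kt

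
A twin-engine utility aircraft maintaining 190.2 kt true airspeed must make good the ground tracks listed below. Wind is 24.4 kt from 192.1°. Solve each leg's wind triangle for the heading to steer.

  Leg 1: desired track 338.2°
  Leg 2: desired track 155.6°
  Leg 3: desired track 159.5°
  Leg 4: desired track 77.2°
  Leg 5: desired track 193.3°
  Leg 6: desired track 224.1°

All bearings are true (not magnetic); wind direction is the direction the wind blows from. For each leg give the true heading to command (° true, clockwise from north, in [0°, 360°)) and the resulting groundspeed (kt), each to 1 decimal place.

Leg 1: desired track 338.2°; wind correction -4.1° → command heading 334.1°, groundspeed 210.0 kt
Leg 2: desired track 155.6°; wind correction +4.4° → command heading 160.0°, groundspeed 170.0 kt
Leg 3: desired track 159.5°; wind correction +4.0° → command heading 163.5°, groundspeed 169.2 kt
Leg 4: desired track 77.2°; wind correction +6.7° → command heading 83.9°, groundspeed 199.2 kt
Leg 5: desired track 193.3°; wind correction -0.2° → command heading 193.1°, groundspeed 165.8 kt
Leg 6: desired track 224.1°; wind correction -3.9° → command heading 220.2°, groundspeed 169.1 kt

Leg 1: heading=334.1°, groundspeed=210.0 kt
Leg 2: heading=160.0°, groundspeed=170.0 kt
Leg 3: heading=163.5°, groundspeed=169.2 kt
Leg 4: heading=83.9°, groundspeed=199.2 kt
Leg 5: heading=193.1°, groundspeed=165.8 kt
Leg 6: heading=220.2°, groundspeed=169.1 kt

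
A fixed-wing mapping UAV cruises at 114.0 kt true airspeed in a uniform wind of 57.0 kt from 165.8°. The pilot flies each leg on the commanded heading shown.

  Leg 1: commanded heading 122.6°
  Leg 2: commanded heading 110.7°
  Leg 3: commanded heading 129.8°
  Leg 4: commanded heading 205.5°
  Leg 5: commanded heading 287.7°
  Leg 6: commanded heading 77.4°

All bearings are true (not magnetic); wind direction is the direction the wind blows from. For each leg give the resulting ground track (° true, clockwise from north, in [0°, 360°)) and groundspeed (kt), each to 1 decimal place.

Leg 1: heading 122.6°; drift -28.3° → track 94.3°, groundspeed 82.3 kt
Leg 2: heading 110.7°; drift -29.9° → track 80.8°, groundspeed 93.9 kt
Leg 3: heading 129.8°; drift -26.3° → track 103.5°, groundspeed 75.7 kt
Leg 4: heading 205.5°; drift +27.4° → track 232.9°, groundspeed 79.0 kt
Leg 5: heading 287.7°; drift +18.6° → track 306.3°, groundspeed 152.0 kt
Leg 6: heading 77.4°; drift -26.9° → track 50.5°, groundspeed 126.0 kt

Leg 1: track=94.3°, groundspeed=82.3 kt
Leg 2: track=80.8°, groundspeed=93.9 kt
Leg 3: track=103.5°, groundspeed=75.7 kt
Leg 4: track=232.9°, groundspeed=79.0 kt
Leg 5: track=306.3°, groundspeed=152.0 kt
Leg 6: track=50.5°, groundspeed=126.0 kt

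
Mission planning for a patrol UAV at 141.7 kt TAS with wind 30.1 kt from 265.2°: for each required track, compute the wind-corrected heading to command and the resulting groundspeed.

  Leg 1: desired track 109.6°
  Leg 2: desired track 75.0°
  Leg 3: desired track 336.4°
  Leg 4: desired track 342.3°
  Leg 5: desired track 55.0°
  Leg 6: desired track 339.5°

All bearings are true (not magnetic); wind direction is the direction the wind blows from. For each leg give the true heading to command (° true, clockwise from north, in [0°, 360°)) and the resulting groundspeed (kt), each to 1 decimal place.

Leg 1: desired track 109.6°; wind correction +5.0° → command heading 114.6°, groundspeed 168.6 kt
Leg 2: desired track 75.0°; wind correction -2.2° → command heading 72.8°, groundspeed 171.2 kt
Leg 3: desired track 336.4°; wind correction -11.6° → command heading 324.8°, groundspeed 129.1 kt
Leg 4: desired track 342.3°; wind correction -12.0° → command heading 330.3°, groundspeed 131.9 kt
Leg 5: desired track 55.0°; wind correction -6.1° → command heading 48.9°, groundspeed 166.9 kt
Leg 6: desired track 339.5°; wind correction -11.8° → command heading 327.7°, groundspeed 130.6 kt

Leg 1: heading=114.6°, groundspeed=168.6 kt
Leg 2: heading=72.8°, groundspeed=171.2 kt
Leg 3: heading=324.8°, groundspeed=129.1 kt
Leg 4: heading=330.3°, groundspeed=131.9 kt
Leg 5: heading=48.9°, groundspeed=166.9 kt
Leg 6: heading=327.7°, groundspeed=130.6 kt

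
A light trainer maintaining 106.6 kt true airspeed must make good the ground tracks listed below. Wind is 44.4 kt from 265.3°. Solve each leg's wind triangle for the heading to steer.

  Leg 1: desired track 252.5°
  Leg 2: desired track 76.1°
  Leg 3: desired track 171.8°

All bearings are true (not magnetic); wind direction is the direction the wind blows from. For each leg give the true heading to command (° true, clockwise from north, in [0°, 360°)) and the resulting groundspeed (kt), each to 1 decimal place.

Leg 1: desired track 252.5°; wind correction +5.3° → command heading 257.8°, groundspeed 62.8 kt
Leg 2: desired track 76.1°; wind correction -3.8° → command heading 72.3°, groundspeed 150.2 kt
Leg 3: desired track 171.8°; wind correction +24.6° → command heading 196.4°, groundspeed 99.7 kt

Leg 1: heading=257.8°, groundspeed=62.8 kt
Leg 2: heading=72.3°, groundspeed=150.2 kt
Leg 3: heading=196.4°, groundspeed=99.7 kt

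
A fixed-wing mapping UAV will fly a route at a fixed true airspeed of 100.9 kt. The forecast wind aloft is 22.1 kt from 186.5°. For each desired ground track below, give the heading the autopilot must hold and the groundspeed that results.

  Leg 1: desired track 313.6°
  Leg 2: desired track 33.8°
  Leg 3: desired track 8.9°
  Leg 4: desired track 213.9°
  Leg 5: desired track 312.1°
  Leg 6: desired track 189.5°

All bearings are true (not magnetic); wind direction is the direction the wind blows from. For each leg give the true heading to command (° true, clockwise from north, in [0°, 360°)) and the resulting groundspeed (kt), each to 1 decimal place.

Leg 1: heading=303.5°, groundspeed=112.7 kt
Leg 2: heading=39.6°, groundspeed=120.0 kt
Leg 3: heading=9.4°, groundspeed=123.0 kt
Leg 4: heading=208.1°, groundspeed=80.8 kt
Leg 5: heading=301.8°, groundspeed=112.2 kt
Leg 6: heading=188.8°, groundspeed=78.8 kt

Leg 1: desired track 313.6°; wind correction -10.1° → command heading 303.5°, groundspeed 112.7 kt
Leg 2: desired track 33.8°; wind correction +5.8° → command heading 39.6°, groundspeed 120.0 kt
Leg 3: desired track 8.9°; wind correction +0.5° → command heading 9.4°, groundspeed 123.0 kt
Leg 4: desired track 213.9°; wind correction -5.8° → command heading 208.1°, groundspeed 80.8 kt
Leg 5: desired track 312.1°; wind correction -10.3° → command heading 301.8°, groundspeed 112.2 kt
Leg 6: desired track 189.5°; wind correction -0.7° → command heading 188.8°, groundspeed 78.8 kt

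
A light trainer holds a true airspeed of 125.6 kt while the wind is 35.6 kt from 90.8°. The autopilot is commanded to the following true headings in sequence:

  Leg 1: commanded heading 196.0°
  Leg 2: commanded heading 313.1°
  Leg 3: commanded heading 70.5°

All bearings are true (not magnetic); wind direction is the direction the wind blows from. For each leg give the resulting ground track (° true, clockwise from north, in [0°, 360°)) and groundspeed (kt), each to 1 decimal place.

Leg 1: track=210.3°, groundspeed=139.2 kt
Leg 2: track=304.1°, groundspeed=153.8 kt
Leg 3: track=62.9°, groundspeed=93.0 kt

Leg 1: heading 196.0°; drift +14.3° → track 210.3°, groundspeed 139.2 kt
Leg 2: heading 313.1°; drift -9.0° → track 304.1°, groundspeed 153.8 kt
Leg 3: heading 70.5°; drift -7.6° → track 62.9°, groundspeed 93.0 kt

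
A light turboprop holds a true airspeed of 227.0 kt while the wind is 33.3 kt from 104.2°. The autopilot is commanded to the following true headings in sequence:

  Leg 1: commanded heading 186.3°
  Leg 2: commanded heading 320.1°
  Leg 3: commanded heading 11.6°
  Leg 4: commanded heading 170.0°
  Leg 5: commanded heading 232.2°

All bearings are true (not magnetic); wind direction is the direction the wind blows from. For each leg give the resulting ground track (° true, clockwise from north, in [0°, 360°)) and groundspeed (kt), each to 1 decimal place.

Leg 1: heading 186.3°; drift +8.4° → track 194.7°, groundspeed 224.9 kt
Leg 2: heading 320.1°; drift -4.4° → track 315.7°, groundspeed 254.7 kt
Leg 3: heading 11.6°; drift -8.3° → track 3.3°, groundspeed 230.9 kt
Leg 4: heading 170.0°; drift +8.1° → track 178.1°, groundspeed 215.5 kt
Leg 5: heading 232.2°; drift +6.1° → track 238.3°, groundspeed 248.9 kt

Leg 1: track=194.7°, groundspeed=224.9 kt
Leg 2: track=315.7°, groundspeed=254.7 kt
Leg 3: track=3.3°, groundspeed=230.9 kt
Leg 4: track=178.1°, groundspeed=215.5 kt
Leg 5: track=238.3°, groundspeed=248.9 kt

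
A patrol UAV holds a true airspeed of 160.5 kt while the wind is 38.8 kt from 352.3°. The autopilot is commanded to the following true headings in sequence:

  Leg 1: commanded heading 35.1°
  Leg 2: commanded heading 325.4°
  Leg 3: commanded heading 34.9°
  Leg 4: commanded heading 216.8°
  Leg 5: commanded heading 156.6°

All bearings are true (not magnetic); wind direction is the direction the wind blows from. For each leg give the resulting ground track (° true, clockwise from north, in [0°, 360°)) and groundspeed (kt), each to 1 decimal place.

Leg 1: heading 35.1°; drift +11.3° → track 46.4°, groundspeed 134.6 kt
Leg 2: heading 325.4°; drift -7.9° → track 317.5°, groundspeed 127.1 kt
Leg 3: heading 34.9°; drift +11.3° → track 46.2°, groundspeed 134.5 kt
Leg 4: heading 216.8°; drift -8.2° → track 208.6°, groundspeed 190.1 kt
Leg 5: heading 156.6°; drift +3.0° → track 159.6°, groundspeed 198.1 kt

Leg 1: track=46.4°, groundspeed=134.6 kt
Leg 2: track=317.5°, groundspeed=127.1 kt
Leg 3: track=46.2°, groundspeed=134.5 kt
Leg 4: track=208.6°, groundspeed=190.1 kt
Leg 5: track=159.6°, groundspeed=198.1 kt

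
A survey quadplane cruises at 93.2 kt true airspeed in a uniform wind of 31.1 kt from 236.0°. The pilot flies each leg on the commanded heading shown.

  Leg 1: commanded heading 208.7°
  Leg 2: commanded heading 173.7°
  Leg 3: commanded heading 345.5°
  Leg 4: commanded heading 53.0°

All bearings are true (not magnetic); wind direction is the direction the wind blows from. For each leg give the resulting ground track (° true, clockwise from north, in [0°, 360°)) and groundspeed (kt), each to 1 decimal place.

Leg 1: heading 208.7°; drift -12.3° → track 196.4°, groundspeed 67.1 kt
Leg 2: heading 173.7°; drift -19.3° → track 154.4°, groundspeed 83.4 kt
Leg 3: heading 345.5°; drift +15.8° → track 1.3°, groundspeed 107.7 kt
Leg 4: heading 53.0°; drift +0.8° → track 53.8°, groundspeed 124.3 kt

Leg 1: track=196.4°, groundspeed=67.1 kt
Leg 2: track=154.4°, groundspeed=83.4 kt
Leg 3: track=1.3°, groundspeed=107.7 kt
Leg 4: track=53.8°, groundspeed=124.3 kt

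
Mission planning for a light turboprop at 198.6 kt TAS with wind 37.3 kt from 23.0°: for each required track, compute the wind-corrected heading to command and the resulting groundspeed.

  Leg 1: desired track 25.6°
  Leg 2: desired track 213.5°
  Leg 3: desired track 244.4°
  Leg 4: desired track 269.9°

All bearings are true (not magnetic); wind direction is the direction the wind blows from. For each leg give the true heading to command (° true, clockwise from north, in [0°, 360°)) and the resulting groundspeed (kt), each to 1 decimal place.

Leg 1: heading=25.1°, groundspeed=161.3 kt
Leg 2: heading=215.5°, groundspeed=235.2 kt
Leg 3: heading=251.5°, groundspeed=225.0 kt
Leg 4: heading=279.8°, groundspeed=210.2 kt

Leg 1: desired track 25.6°; wind correction -0.5° → command heading 25.1°, groundspeed 161.3 kt
Leg 2: desired track 213.5°; wind correction +2.0° → command heading 215.5°, groundspeed 235.2 kt
Leg 3: desired track 244.4°; wind correction +7.1° → command heading 251.5°, groundspeed 225.0 kt
Leg 4: desired track 269.9°; wind correction +9.9° → command heading 279.8°, groundspeed 210.2 kt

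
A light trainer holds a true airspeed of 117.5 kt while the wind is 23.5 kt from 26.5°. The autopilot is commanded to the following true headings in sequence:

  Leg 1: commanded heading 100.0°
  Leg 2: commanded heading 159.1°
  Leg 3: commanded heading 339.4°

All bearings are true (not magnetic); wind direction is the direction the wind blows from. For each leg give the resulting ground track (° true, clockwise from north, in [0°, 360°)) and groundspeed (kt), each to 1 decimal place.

Leg 1: heading 100.0°; drift +11.5° → track 111.5°, groundspeed 113.1 kt
Leg 2: heading 159.1°; drift +7.4° → track 166.5°, groundspeed 134.5 kt
Leg 3: heading 339.4°; drift -9.6° → track 329.8°, groundspeed 103.0 kt

Leg 1: track=111.5°, groundspeed=113.1 kt
Leg 2: track=166.5°, groundspeed=134.5 kt
Leg 3: track=329.8°, groundspeed=103.0 kt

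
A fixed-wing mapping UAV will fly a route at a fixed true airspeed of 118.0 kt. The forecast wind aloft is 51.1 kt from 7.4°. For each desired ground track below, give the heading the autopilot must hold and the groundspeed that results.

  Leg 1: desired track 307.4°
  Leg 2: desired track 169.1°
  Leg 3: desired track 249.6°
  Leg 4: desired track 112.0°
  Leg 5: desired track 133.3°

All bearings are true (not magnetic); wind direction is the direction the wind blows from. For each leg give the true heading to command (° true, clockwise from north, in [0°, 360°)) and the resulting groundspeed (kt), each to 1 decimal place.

Leg 1: desired track 307.4°; wind correction +22.0° → command heading 329.4°, groundspeed 83.8 kt
Leg 2: desired track 169.1°; wind correction -7.8° → command heading 161.3°, groundspeed 165.4 kt
Leg 3: desired track 249.6°; wind correction +22.5° → command heading 272.1°, groundspeed 132.8 kt
Leg 4: desired track 112.0°; wind correction -24.8° → command heading 87.2°, groundspeed 120.0 kt
Leg 5: desired track 133.3°; wind correction -20.5° → command heading 112.8°, groundspeed 140.5 kt

Leg 1: heading=329.4°, groundspeed=83.8 kt
Leg 2: heading=161.3°, groundspeed=165.4 kt
Leg 3: heading=272.1°, groundspeed=132.8 kt
Leg 4: heading=87.2°, groundspeed=120.0 kt
Leg 5: heading=112.8°, groundspeed=140.5 kt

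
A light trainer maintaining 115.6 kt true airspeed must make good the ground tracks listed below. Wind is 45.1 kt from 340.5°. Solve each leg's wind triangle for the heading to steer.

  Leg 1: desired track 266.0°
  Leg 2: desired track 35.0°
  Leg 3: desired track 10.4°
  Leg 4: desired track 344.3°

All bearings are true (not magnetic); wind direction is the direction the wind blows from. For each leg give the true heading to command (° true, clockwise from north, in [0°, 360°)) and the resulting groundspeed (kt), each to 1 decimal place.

Leg 1: desired track 266.0°; wind correction +22.1° → command heading 288.1°, groundspeed 95.1 kt
Leg 2: desired track 35.0°; wind correction -18.5° → command heading 16.5°, groundspeed 83.4 kt
Leg 3: desired track 10.4°; wind correction -11.2° → command heading 359.2°, groundspeed 74.3 kt
Leg 4: desired track 344.3°; wind correction -1.5° → command heading 342.8°, groundspeed 70.6 kt

Leg 1: heading=288.1°, groundspeed=95.1 kt
Leg 2: heading=16.5°, groundspeed=83.4 kt
Leg 3: heading=359.2°, groundspeed=74.3 kt
Leg 4: heading=342.8°, groundspeed=70.6 kt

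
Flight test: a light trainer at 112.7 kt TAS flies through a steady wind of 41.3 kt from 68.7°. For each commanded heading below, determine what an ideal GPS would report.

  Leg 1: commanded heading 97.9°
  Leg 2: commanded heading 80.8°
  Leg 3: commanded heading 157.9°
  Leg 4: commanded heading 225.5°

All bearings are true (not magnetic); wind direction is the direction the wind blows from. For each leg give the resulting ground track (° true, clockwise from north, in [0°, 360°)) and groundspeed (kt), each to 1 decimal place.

Leg 1: heading 97.9°; drift +14.7° → track 112.6°, groundspeed 79.3 kt
Leg 2: heading 80.8°; drift +6.8° → track 87.6°, groundspeed 72.8 kt
Leg 3: heading 157.9°; drift +20.2° → track 178.1°, groundspeed 119.5 kt
Leg 4: heading 225.5°; drift +6.2° → track 231.7°, groundspeed 151.5 kt

Leg 1: track=112.6°, groundspeed=79.3 kt
Leg 2: track=87.6°, groundspeed=72.8 kt
Leg 3: track=178.1°, groundspeed=119.5 kt
Leg 4: track=231.7°, groundspeed=151.5 kt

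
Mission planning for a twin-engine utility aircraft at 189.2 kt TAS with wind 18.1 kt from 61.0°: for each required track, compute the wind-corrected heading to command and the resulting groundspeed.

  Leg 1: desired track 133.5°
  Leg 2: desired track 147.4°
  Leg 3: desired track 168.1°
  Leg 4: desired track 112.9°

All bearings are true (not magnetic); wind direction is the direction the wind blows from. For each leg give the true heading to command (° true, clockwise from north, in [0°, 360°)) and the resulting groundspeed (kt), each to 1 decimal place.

Leg 1: desired track 133.5°; wind correction -5.2° → command heading 128.3°, groundspeed 183.0 kt
Leg 2: desired track 147.4°; wind correction -5.5° → command heading 141.9°, groundspeed 187.2 kt
Leg 3: desired track 168.1°; wind correction -5.2° → command heading 162.9°, groundspeed 193.7 kt
Leg 4: desired track 112.9°; wind correction -4.3° → command heading 108.6°, groundspeed 177.5 kt

Leg 1: heading=128.3°, groundspeed=183.0 kt
Leg 2: heading=141.9°, groundspeed=187.2 kt
Leg 3: heading=162.9°, groundspeed=193.7 kt
Leg 4: heading=108.6°, groundspeed=177.5 kt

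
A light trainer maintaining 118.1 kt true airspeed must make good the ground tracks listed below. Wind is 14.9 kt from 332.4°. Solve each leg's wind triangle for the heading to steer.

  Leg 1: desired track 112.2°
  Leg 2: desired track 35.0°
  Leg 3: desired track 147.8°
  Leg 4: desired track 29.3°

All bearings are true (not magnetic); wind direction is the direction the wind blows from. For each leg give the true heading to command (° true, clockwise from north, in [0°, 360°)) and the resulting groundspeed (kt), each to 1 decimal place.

Leg 1: desired track 112.2°; wind correction -4.7° → command heading 107.5°, groundspeed 129.1 kt
Leg 2: desired track 35.0°; wind correction -6.4° → command heading 28.6°, groundspeed 110.5 kt
Leg 3: desired track 147.8°; wind correction -0.6° → command heading 147.2°, groundspeed 132.9 kt
Leg 4: desired track 29.3°; wind correction -6.1° → command heading 23.2°, groundspeed 109.3 kt

Leg 1: heading=107.5°, groundspeed=129.1 kt
Leg 2: heading=28.6°, groundspeed=110.5 kt
Leg 3: heading=147.2°, groundspeed=132.9 kt
Leg 4: heading=23.2°, groundspeed=109.3 kt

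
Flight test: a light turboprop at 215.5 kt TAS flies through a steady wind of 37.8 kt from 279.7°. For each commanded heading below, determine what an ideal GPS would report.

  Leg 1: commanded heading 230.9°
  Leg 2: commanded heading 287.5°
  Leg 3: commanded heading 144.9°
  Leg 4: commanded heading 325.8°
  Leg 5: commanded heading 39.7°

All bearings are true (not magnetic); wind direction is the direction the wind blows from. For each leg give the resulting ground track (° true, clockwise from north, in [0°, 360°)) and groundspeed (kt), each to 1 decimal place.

Leg 1: heading 230.9°; drift -8.5° → track 222.4°, groundspeed 192.7 kt
Leg 2: heading 287.5°; drift +1.7° → track 289.2°, groundspeed 178.1 kt
Leg 3: heading 144.9°; drift -6.3° → track 138.6°, groundspeed 243.6 kt
Leg 4: heading 325.8°; drift +8.2° → track 334.0°, groundspeed 191.2 kt
Leg 5: heading 39.7°; drift +8.0° → track 47.7°, groundspeed 236.7 kt

Leg 1: track=222.4°, groundspeed=192.7 kt
Leg 2: track=289.2°, groundspeed=178.1 kt
Leg 3: track=138.6°, groundspeed=243.6 kt
Leg 4: track=334.0°, groundspeed=191.2 kt
Leg 5: track=47.7°, groundspeed=236.7 kt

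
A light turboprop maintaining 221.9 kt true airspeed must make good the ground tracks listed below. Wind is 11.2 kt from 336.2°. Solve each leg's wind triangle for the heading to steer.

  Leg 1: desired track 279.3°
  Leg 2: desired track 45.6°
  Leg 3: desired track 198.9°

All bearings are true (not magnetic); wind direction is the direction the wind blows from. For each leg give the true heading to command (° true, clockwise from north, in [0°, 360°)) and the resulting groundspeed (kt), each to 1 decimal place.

Leg 1: desired track 279.3°; wind correction +2.4° → command heading 281.7°, groundspeed 215.6 kt
Leg 2: desired track 45.6°; wind correction -2.7° → command heading 42.9°, groundspeed 217.7 kt
Leg 3: desired track 198.9°; wind correction +2.0° → command heading 200.9°, groundspeed 230.0 kt

Leg 1: heading=281.7°, groundspeed=215.6 kt
Leg 2: heading=42.9°, groundspeed=217.7 kt
Leg 3: heading=200.9°, groundspeed=230.0 kt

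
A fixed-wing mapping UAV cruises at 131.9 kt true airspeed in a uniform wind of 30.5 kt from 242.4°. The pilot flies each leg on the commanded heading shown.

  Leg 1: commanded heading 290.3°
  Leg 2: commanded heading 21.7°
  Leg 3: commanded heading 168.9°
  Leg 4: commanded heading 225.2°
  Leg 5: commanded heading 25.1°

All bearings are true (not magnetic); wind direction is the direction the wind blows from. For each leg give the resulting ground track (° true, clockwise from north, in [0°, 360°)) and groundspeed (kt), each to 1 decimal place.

Leg 1: heading 290.3°; drift +11.5° → track 301.8°, groundspeed 113.7 kt
Leg 2: heading 21.7°; drift +7.3° → track 29.0°, groundspeed 156.3 kt
Leg 3: heading 168.9°; drift -13.3° → track 155.6°, groundspeed 126.7 kt
Leg 4: heading 225.2°; drift -5.0° → track 220.2°, groundspeed 103.2 kt
Leg 5: heading 25.1°; drift +6.7° → track 31.8°, groundspeed 157.3 kt

Leg 1: track=301.8°, groundspeed=113.7 kt
Leg 2: track=29.0°, groundspeed=156.3 kt
Leg 3: track=155.6°, groundspeed=126.7 kt
Leg 4: track=220.2°, groundspeed=103.2 kt
Leg 5: track=31.8°, groundspeed=157.3 kt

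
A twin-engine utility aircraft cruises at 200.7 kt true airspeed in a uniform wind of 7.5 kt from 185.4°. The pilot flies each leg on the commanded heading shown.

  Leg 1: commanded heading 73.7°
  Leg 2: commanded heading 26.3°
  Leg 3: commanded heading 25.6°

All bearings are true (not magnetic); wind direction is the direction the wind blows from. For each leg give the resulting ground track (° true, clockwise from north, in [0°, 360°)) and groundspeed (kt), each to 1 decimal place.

Leg 1: heading 73.7°; drift -2.0° → track 71.7°, groundspeed 203.6 kt
Leg 2: heading 26.3°; drift -0.7° → track 25.6°, groundspeed 207.7 kt
Leg 3: heading 25.6°; drift -0.7° → track 24.9°, groundspeed 207.8 kt

Leg 1: track=71.7°, groundspeed=203.6 kt
Leg 2: track=25.6°, groundspeed=207.7 kt
Leg 3: track=24.9°, groundspeed=207.8 kt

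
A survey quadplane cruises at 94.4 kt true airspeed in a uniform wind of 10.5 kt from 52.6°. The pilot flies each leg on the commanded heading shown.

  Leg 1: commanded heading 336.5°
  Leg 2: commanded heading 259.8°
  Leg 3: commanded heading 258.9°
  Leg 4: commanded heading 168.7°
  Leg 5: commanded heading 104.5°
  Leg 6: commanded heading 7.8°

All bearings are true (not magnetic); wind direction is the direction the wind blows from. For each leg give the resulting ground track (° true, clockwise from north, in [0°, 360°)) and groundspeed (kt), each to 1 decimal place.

Leg 1: track=330.2°, groundspeed=92.4 kt
Leg 2: track=257.2°, groundspeed=103.8 kt
Leg 3: track=256.3°, groundspeed=103.9 kt
Leg 4: track=174.1°, groundspeed=99.5 kt
Leg 5: track=109.9°, groundspeed=88.3 kt
Leg 6: track=2.9°, groundspeed=87.3 kt

Leg 1: heading 336.5°; drift -6.3° → track 330.2°, groundspeed 92.4 kt
Leg 2: heading 259.8°; drift -2.6° → track 257.2°, groundspeed 103.8 kt
Leg 3: heading 258.9°; drift -2.6° → track 256.3°, groundspeed 103.9 kt
Leg 4: heading 168.7°; drift +5.4° → track 174.1°, groundspeed 99.5 kt
Leg 5: heading 104.5°; drift +5.4° → track 109.9°, groundspeed 88.3 kt
Leg 6: heading 7.8°; drift -4.9° → track 2.9°, groundspeed 87.3 kt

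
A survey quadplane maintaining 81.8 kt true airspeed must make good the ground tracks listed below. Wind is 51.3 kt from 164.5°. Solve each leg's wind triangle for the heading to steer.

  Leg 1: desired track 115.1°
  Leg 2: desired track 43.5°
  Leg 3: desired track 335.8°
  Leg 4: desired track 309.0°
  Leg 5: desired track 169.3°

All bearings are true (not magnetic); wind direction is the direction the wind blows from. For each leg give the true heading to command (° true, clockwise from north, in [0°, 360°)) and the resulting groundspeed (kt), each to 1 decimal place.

Leg 1: desired track 115.1°; wind correction +28.4° → command heading 143.5°, groundspeed 38.5 kt
Leg 2: desired track 43.5°; wind correction +32.5° → command heading 76.0°, groundspeed 95.4 kt
Leg 3: desired track 335.8°; wind correction -5.4° → command heading 330.4°, groundspeed 132.1 kt
Leg 4: desired track 309.0°; wind correction -21.4° → command heading 287.6°, groundspeed 117.9 kt
Leg 5: desired track 169.3°; wind correction -3.0° → command heading 166.3°, groundspeed 30.6 kt

Leg 1: heading=143.5°, groundspeed=38.5 kt
Leg 2: heading=76.0°, groundspeed=95.4 kt
Leg 3: heading=330.4°, groundspeed=132.1 kt
Leg 4: heading=287.6°, groundspeed=117.9 kt
Leg 5: heading=166.3°, groundspeed=30.6 kt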